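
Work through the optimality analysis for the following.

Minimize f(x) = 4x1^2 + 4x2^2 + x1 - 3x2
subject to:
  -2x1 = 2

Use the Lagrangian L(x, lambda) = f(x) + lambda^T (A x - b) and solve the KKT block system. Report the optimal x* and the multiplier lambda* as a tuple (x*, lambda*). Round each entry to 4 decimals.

Form the Lagrangian:
  L(x, lambda) = (1/2) x^T Q x + c^T x + lambda^T (A x - b)
Stationarity (grad_x L = 0): Q x + c + A^T lambda = 0.
Primal feasibility: A x = b.

This gives the KKT block system:
  [ Q   A^T ] [ x     ]   [-c ]
  [ A    0  ] [ lambda ] = [ b ]

Solving the linear system:
  x*      = (-1, 0.375)
  lambda* = (-3.5)
  f(x*)   = 2.4375

x* = (-1, 0.375), lambda* = (-3.5)


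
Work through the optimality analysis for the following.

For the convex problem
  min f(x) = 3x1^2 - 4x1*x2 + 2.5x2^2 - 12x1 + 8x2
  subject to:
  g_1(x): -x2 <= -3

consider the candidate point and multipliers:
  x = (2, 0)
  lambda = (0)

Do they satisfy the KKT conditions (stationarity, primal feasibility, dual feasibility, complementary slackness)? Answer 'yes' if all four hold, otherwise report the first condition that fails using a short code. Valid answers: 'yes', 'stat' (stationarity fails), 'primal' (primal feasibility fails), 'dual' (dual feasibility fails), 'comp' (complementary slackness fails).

Gradient of f: grad f(x) = Q x + c = (0, 0)
Constraint values g_i(x) = a_i^T x - b_i:
  g_1((2, 0)) = 3
Stationarity residual: grad f(x) + sum_i lambda_i a_i = (0, 0)
  -> stationarity OK
Primal feasibility (all g_i <= 0): FAILS
Dual feasibility (all lambda_i >= 0): OK
Complementary slackness (lambda_i * g_i(x) = 0 for all i): OK

Verdict: the first failing condition is primal_feasibility -> primal.

primal


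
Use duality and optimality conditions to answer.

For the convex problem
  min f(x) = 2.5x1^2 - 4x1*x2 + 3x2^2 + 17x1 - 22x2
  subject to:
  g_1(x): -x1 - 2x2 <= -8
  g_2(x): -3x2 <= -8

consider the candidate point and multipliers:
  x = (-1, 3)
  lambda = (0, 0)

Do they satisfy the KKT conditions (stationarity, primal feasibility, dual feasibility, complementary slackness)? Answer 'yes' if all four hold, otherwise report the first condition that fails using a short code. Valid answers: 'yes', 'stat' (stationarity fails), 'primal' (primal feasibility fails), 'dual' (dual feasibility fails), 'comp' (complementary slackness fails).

Gradient of f: grad f(x) = Q x + c = (0, 0)
Constraint values g_i(x) = a_i^T x - b_i:
  g_1((-1, 3)) = 3
  g_2((-1, 3)) = -1
Stationarity residual: grad f(x) + sum_i lambda_i a_i = (0, 0)
  -> stationarity OK
Primal feasibility (all g_i <= 0): FAILS
Dual feasibility (all lambda_i >= 0): OK
Complementary slackness (lambda_i * g_i(x) = 0 for all i): OK

Verdict: the first failing condition is primal_feasibility -> primal.

primal


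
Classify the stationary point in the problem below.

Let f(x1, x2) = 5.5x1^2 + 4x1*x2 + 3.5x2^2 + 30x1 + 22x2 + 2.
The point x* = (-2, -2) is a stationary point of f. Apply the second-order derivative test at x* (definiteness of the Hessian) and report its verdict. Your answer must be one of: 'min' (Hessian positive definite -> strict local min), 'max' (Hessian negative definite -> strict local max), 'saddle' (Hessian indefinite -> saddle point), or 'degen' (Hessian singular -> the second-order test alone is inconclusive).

Compute the Hessian H = grad^2 f:
  H = [[11, 4], [4, 7]]
Verify stationarity: grad f(x*) = H x* + g = (0, 0).
Eigenvalues of H: 4.5279, 13.4721.
Both eigenvalues > 0, so H is positive definite -> x* is a strict local min.

min


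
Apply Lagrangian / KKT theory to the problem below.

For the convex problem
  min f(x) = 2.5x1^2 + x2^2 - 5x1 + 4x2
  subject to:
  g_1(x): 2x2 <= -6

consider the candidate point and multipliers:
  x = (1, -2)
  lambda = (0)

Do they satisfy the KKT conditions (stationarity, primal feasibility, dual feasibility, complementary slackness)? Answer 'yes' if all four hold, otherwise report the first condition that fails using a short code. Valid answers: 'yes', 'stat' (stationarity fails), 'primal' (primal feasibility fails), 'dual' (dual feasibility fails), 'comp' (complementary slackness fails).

Gradient of f: grad f(x) = Q x + c = (0, 0)
Constraint values g_i(x) = a_i^T x - b_i:
  g_1((1, -2)) = 2
Stationarity residual: grad f(x) + sum_i lambda_i a_i = (0, 0)
  -> stationarity OK
Primal feasibility (all g_i <= 0): FAILS
Dual feasibility (all lambda_i >= 0): OK
Complementary slackness (lambda_i * g_i(x) = 0 for all i): OK

Verdict: the first failing condition is primal_feasibility -> primal.

primal


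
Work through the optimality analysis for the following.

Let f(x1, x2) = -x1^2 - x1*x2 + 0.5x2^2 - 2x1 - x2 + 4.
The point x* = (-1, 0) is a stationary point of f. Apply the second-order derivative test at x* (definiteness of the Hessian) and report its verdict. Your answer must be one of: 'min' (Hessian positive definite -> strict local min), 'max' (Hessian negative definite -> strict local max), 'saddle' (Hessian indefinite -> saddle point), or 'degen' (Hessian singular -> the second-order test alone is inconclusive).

Compute the Hessian H = grad^2 f:
  H = [[-2, -1], [-1, 1]]
Verify stationarity: grad f(x*) = H x* + g = (0, 0).
Eigenvalues of H: -2.3028, 1.3028.
Eigenvalues have mixed signs, so H is indefinite -> x* is a saddle point.

saddle


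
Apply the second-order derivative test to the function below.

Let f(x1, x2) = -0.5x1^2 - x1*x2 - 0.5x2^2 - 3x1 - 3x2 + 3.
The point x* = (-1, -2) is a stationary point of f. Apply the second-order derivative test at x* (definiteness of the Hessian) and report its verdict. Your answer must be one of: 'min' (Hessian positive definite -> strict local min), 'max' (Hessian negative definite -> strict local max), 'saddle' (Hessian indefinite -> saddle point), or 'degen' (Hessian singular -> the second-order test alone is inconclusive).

Compute the Hessian H = grad^2 f:
  H = [[-1, -1], [-1, -1]]
Verify stationarity: grad f(x*) = H x* + g = (0, 0).
Eigenvalues of H: -2, 0.
H has a zero eigenvalue (singular; negative semidefinite but not definite), so H is neither positive definite, negative definite, nor indefinite. The second-order test alone is inconclusive -> degen.
(Indeed, f is constant along the null direction of H through x*, so x* is not a strict local extremum.)

degen


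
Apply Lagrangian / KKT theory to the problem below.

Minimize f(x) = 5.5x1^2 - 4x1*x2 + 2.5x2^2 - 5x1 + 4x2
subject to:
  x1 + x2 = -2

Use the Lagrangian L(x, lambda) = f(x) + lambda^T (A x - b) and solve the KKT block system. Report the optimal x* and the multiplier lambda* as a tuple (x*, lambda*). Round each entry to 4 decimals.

Form the Lagrangian:
  L(x, lambda) = (1/2) x^T Q x + c^T x + lambda^T (A x - b)
Stationarity (grad_x L = 0): Q x + c + A^T lambda = 0.
Primal feasibility: A x = b.

This gives the KKT block system:
  [ Q   A^T ] [ x     ]   [-c ]
  [ A    0  ] [ lambda ] = [ b ]

Solving the linear system:
  x*      = (-0.375, -1.625)
  lambda* = (2.625)
  f(x*)   = 0.3125

x* = (-0.375, -1.625), lambda* = (2.625)


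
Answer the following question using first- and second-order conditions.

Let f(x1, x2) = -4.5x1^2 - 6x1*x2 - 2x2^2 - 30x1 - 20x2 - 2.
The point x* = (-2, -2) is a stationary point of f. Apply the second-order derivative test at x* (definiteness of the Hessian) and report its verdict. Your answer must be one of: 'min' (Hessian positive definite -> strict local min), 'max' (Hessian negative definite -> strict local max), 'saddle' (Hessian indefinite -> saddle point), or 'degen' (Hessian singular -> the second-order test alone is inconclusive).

Compute the Hessian H = grad^2 f:
  H = [[-9, -6], [-6, -4]]
Verify stationarity: grad f(x*) = H x* + g = (0, 0).
Eigenvalues of H: -13, 0.
H has a zero eigenvalue (singular; negative semidefinite but not definite), so H is neither positive definite, negative definite, nor indefinite. The second-order test alone is inconclusive -> degen.
(Indeed, f is constant along the null direction of H through x*, so x* is not a strict local extremum.)

degen


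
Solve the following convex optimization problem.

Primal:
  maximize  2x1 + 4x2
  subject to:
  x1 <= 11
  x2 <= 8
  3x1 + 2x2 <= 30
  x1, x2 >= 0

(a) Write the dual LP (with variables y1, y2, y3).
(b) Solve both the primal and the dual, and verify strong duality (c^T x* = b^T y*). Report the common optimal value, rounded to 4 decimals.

The standard primal-dual pair for 'max c^T x s.t. A x <= b, x >= 0' is:
  Dual:  min b^T y  s.t.  A^T y >= c,  y >= 0.

So the dual LP is:
  minimize  11y1 + 8y2 + 30y3
  subject to:
    y1 + 3y3 >= 2
    y2 + 2y3 >= 4
    y1, y2, y3 >= 0

Solving the primal: x* = (4.6667, 8).
  primal value c^T x* = 41.3333.
Solving the dual: y* = (0, 2.6667, 0.6667).
  dual value b^T y* = 41.3333.
Strong duality: c^T x* = b^T y*. Confirmed.

41.3333


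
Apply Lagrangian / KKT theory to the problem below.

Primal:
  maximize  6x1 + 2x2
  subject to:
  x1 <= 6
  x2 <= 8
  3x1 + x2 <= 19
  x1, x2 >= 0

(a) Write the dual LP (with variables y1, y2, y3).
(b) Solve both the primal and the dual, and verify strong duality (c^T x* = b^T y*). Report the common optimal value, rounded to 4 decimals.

The standard primal-dual pair for 'max c^T x s.t. A x <= b, x >= 0' is:
  Dual:  min b^T y  s.t.  A^T y >= c,  y >= 0.

So the dual LP is:
  minimize  6y1 + 8y2 + 19y3
  subject to:
    y1 + 3y3 >= 6
    y2 + y3 >= 2
    y1, y2, y3 >= 0

Solving the primal: x* = (3.6667, 8).
  primal value c^T x* = 38.
Solving the dual: y* = (0, 0, 2).
  dual value b^T y* = 38.
Strong duality: c^T x* = b^T y*. Confirmed.

38


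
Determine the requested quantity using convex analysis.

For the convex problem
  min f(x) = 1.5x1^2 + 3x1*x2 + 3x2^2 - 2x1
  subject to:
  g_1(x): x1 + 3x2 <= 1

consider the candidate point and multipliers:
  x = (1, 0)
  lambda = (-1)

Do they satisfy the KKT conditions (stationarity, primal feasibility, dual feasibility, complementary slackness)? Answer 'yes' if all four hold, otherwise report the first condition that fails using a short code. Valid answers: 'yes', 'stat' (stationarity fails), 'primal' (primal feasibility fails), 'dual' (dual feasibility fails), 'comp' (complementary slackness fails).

Gradient of f: grad f(x) = Q x + c = (1, 3)
Constraint values g_i(x) = a_i^T x - b_i:
  g_1((1, 0)) = 0
Stationarity residual: grad f(x) + sum_i lambda_i a_i = (0, 0)
  -> stationarity OK
Primal feasibility (all g_i <= 0): OK
Dual feasibility (all lambda_i >= 0): FAILS
Complementary slackness (lambda_i * g_i(x) = 0 for all i): OK

Verdict: the first failing condition is dual_feasibility -> dual.

dual


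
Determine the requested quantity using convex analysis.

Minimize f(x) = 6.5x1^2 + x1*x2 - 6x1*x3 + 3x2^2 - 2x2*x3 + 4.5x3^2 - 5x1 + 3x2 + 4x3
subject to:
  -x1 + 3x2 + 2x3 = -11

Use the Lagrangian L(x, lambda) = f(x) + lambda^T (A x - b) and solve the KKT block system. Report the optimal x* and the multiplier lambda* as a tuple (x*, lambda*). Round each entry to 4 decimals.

Form the Lagrangian:
  L(x, lambda) = (1/2) x^T Q x + c^T x + lambda^T (A x - b)
Stationarity (grad_x L = 0): Q x + c + A^T lambda = 0.
Primal feasibility: A x = b.

This gives the KKT block system:
  [ Q   A^T ] [ x     ]   [-c ]
  [ A    0  ] [ lambda ] = [ b ]

Solving the linear system:
  x*      = (0.0537, -2.5541, -1.6419)
  lambda* = (2.9957)
  f(x*)   = 9.2272

x* = (0.0537, -2.5541, -1.6419), lambda* = (2.9957)


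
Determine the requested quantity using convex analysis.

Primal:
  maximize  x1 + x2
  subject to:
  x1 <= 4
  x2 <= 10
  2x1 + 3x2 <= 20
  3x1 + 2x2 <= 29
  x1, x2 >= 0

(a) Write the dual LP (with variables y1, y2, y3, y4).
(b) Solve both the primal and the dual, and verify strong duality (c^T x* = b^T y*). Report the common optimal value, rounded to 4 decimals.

The standard primal-dual pair for 'max c^T x s.t. A x <= b, x >= 0' is:
  Dual:  min b^T y  s.t.  A^T y >= c,  y >= 0.

So the dual LP is:
  minimize  4y1 + 10y2 + 20y3 + 29y4
  subject to:
    y1 + 2y3 + 3y4 >= 1
    y2 + 3y3 + 2y4 >= 1
    y1, y2, y3, y4 >= 0

Solving the primal: x* = (4, 4).
  primal value c^T x* = 8.
Solving the dual: y* = (0.3333, 0, 0.3333, 0).
  dual value b^T y* = 8.
Strong duality: c^T x* = b^T y*. Confirmed.

8


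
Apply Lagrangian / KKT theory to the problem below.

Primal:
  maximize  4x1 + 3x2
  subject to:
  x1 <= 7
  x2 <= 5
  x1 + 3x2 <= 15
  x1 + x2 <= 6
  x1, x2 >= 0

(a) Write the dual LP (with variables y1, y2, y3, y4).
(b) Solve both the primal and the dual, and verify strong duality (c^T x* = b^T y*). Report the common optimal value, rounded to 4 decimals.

The standard primal-dual pair for 'max c^T x s.t. A x <= b, x >= 0' is:
  Dual:  min b^T y  s.t.  A^T y >= c,  y >= 0.

So the dual LP is:
  minimize  7y1 + 5y2 + 15y3 + 6y4
  subject to:
    y1 + y3 + y4 >= 4
    y2 + 3y3 + y4 >= 3
    y1, y2, y3, y4 >= 0

Solving the primal: x* = (6, 0).
  primal value c^T x* = 24.
Solving the dual: y* = (0, 0, 0, 4).
  dual value b^T y* = 24.
Strong duality: c^T x* = b^T y*. Confirmed.

24


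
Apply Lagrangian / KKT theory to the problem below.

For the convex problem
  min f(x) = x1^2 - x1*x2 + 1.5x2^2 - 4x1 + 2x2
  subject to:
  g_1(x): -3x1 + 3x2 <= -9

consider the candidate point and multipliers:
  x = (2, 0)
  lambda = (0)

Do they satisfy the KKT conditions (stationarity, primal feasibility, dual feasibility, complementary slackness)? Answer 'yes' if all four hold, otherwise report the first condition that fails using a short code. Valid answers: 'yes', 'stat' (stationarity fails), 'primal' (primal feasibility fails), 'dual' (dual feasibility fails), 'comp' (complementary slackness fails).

Gradient of f: grad f(x) = Q x + c = (0, 0)
Constraint values g_i(x) = a_i^T x - b_i:
  g_1((2, 0)) = 3
Stationarity residual: grad f(x) + sum_i lambda_i a_i = (0, 0)
  -> stationarity OK
Primal feasibility (all g_i <= 0): FAILS
Dual feasibility (all lambda_i >= 0): OK
Complementary slackness (lambda_i * g_i(x) = 0 for all i): OK

Verdict: the first failing condition is primal_feasibility -> primal.

primal


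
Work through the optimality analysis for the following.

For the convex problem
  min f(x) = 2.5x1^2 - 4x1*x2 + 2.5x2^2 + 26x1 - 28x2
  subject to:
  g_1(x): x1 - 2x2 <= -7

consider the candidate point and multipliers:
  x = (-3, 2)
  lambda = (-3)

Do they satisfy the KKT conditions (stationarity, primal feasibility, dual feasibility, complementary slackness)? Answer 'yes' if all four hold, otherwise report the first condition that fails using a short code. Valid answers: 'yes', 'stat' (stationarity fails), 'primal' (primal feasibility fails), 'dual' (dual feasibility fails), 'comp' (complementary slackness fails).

Gradient of f: grad f(x) = Q x + c = (3, -6)
Constraint values g_i(x) = a_i^T x - b_i:
  g_1((-3, 2)) = 0
Stationarity residual: grad f(x) + sum_i lambda_i a_i = (0, 0)
  -> stationarity OK
Primal feasibility (all g_i <= 0): OK
Dual feasibility (all lambda_i >= 0): FAILS
Complementary slackness (lambda_i * g_i(x) = 0 for all i): OK

Verdict: the first failing condition is dual_feasibility -> dual.

dual


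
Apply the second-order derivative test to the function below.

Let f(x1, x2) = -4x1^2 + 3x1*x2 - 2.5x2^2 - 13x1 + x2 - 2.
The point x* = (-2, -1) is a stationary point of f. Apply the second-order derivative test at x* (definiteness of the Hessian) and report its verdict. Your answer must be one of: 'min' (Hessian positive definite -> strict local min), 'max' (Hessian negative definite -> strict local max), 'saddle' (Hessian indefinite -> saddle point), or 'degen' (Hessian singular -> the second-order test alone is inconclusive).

Compute the Hessian H = grad^2 f:
  H = [[-8, 3], [3, -5]]
Verify stationarity: grad f(x*) = H x* + g = (0, 0).
Eigenvalues of H: -9.8541, -3.1459.
Both eigenvalues < 0, so H is negative definite -> x* is a strict local max.

max


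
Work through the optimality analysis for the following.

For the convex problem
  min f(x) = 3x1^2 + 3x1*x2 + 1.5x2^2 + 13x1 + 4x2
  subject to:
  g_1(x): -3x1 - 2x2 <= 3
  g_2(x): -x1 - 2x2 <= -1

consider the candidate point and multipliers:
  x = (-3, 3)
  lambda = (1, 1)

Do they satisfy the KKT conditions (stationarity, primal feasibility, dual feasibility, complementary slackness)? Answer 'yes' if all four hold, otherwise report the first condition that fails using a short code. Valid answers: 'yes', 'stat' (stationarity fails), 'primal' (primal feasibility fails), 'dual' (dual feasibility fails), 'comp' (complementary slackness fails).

Gradient of f: grad f(x) = Q x + c = (4, 4)
Constraint values g_i(x) = a_i^T x - b_i:
  g_1((-3, 3)) = 0
  g_2((-3, 3)) = -2
Stationarity residual: grad f(x) + sum_i lambda_i a_i = (0, 0)
  -> stationarity OK
Primal feasibility (all g_i <= 0): OK
Dual feasibility (all lambda_i >= 0): OK
Complementary slackness (lambda_i * g_i(x) = 0 for all i): FAILS

Verdict: the first failing condition is complementary_slackness -> comp.

comp


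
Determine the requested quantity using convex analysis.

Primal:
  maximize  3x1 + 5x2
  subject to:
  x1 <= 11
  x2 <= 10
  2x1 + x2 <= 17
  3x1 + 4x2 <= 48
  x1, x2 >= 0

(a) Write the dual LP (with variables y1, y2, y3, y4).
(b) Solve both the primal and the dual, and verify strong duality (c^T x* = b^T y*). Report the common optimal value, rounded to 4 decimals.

The standard primal-dual pair for 'max c^T x s.t. A x <= b, x >= 0' is:
  Dual:  min b^T y  s.t.  A^T y >= c,  y >= 0.

So the dual LP is:
  minimize  11y1 + 10y2 + 17y3 + 48y4
  subject to:
    y1 + 2y3 + 3y4 >= 3
    y2 + y3 + 4y4 >= 5
    y1, y2, y3, y4 >= 0

Solving the primal: x* = (2.6667, 10).
  primal value c^T x* = 58.
Solving the dual: y* = (0, 1, 0, 1).
  dual value b^T y* = 58.
Strong duality: c^T x* = b^T y*. Confirmed.

58


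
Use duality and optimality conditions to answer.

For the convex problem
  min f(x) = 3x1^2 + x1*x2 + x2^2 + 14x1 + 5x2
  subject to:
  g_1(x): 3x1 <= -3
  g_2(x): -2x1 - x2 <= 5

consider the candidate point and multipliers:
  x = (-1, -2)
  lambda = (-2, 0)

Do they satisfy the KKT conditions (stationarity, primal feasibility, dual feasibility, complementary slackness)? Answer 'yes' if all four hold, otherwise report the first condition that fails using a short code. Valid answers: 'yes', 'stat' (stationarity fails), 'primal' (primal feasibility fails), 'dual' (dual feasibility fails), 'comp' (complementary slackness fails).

Gradient of f: grad f(x) = Q x + c = (6, 0)
Constraint values g_i(x) = a_i^T x - b_i:
  g_1((-1, -2)) = 0
  g_2((-1, -2)) = -1
Stationarity residual: grad f(x) + sum_i lambda_i a_i = (0, 0)
  -> stationarity OK
Primal feasibility (all g_i <= 0): OK
Dual feasibility (all lambda_i >= 0): FAILS
Complementary slackness (lambda_i * g_i(x) = 0 for all i): OK

Verdict: the first failing condition is dual_feasibility -> dual.

dual


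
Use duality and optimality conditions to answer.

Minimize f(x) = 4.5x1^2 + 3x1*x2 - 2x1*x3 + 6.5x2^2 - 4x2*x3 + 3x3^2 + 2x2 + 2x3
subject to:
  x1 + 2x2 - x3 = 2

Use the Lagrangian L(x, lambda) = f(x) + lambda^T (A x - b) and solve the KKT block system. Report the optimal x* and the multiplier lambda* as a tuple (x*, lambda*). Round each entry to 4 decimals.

Form the Lagrangian:
  L(x, lambda) = (1/2) x^T Q x + c^T x + lambda^T (A x - b)
Stationarity (grad_x L = 0): Q x + c + A^T lambda = 0.
Primal feasibility: A x = b.

This gives the KKT block system:
  [ Q   A^T ] [ x     ]   [-c ]
  [ A    0  ] [ lambda ] = [ b ]

Solving the linear system:
  x*      = (0.3077, 0.3736, -0.9451)
  lambda* = (-5.7802)
  f(x*)   = 5.2088

x* = (0.3077, 0.3736, -0.9451), lambda* = (-5.7802)


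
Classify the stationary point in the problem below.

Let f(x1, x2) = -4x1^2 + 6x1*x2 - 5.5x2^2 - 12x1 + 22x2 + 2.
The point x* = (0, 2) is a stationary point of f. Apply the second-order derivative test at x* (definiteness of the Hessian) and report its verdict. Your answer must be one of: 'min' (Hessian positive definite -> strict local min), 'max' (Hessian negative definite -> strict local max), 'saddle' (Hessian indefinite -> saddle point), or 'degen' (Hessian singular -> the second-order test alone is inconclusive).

Compute the Hessian H = grad^2 f:
  H = [[-8, 6], [6, -11]]
Verify stationarity: grad f(x*) = H x* + g = (0, 0).
Eigenvalues of H: -15.6847, -3.3153.
Both eigenvalues < 0, so H is negative definite -> x* is a strict local max.

max


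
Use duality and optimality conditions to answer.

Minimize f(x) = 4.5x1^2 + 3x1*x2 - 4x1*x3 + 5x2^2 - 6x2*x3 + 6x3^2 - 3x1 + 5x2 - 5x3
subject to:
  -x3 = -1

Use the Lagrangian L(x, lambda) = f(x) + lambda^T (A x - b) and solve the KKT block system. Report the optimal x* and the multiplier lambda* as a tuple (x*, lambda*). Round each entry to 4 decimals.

Form the Lagrangian:
  L(x, lambda) = (1/2) x^T Q x + c^T x + lambda^T (A x - b)
Stationarity (grad_x L = 0): Q x + c + A^T lambda = 0.
Primal feasibility: A x = b.

This gives the KKT block system:
  [ Q   A^T ] [ x     ]   [-c ]
  [ A    0  ] [ lambda ] = [ b ]

Solving the linear system:
  x*      = (0.8272, -0.1481, 1)
  lambda* = (4.5802)
  f(x*)   = -1.821

x* = (0.8272, -0.1481, 1), lambda* = (4.5802)


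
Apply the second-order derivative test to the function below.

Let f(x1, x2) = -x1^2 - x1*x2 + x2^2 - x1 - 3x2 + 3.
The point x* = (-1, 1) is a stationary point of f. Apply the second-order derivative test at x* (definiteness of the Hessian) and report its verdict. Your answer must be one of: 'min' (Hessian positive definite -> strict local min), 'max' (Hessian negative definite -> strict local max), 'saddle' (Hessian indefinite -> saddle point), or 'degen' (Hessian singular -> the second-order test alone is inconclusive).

Compute the Hessian H = grad^2 f:
  H = [[-2, -1], [-1, 2]]
Verify stationarity: grad f(x*) = H x* + g = (0, 0).
Eigenvalues of H: -2.2361, 2.2361.
Eigenvalues have mixed signs, so H is indefinite -> x* is a saddle point.

saddle


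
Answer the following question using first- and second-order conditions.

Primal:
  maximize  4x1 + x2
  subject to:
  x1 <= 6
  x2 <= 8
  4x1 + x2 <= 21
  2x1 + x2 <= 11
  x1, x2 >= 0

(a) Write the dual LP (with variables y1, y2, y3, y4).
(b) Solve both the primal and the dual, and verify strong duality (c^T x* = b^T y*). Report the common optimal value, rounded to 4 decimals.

The standard primal-dual pair for 'max c^T x s.t. A x <= b, x >= 0' is:
  Dual:  min b^T y  s.t.  A^T y >= c,  y >= 0.

So the dual LP is:
  minimize  6y1 + 8y2 + 21y3 + 11y4
  subject to:
    y1 + 4y3 + 2y4 >= 4
    y2 + y3 + y4 >= 1
    y1, y2, y3, y4 >= 0

Solving the primal: x* = (5, 1).
  primal value c^T x* = 21.
Solving the dual: y* = (0, 0, 1, 0).
  dual value b^T y* = 21.
Strong duality: c^T x* = b^T y*. Confirmed.

21


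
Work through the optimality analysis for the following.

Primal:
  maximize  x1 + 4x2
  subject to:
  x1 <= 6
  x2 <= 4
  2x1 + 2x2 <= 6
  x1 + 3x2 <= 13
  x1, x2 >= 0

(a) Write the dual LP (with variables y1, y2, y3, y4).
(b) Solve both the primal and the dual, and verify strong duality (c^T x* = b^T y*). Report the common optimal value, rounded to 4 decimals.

The standard primal-dual pair for 'max c^T x s.t. A x <= b, x >= 0' is:
  Dual:  min b^T y  s.t.  A^T y >= c,  y >= 0.

So the dual LP is:
  minimize  6y1 + 4y2 + 6y3 + 13y4
  subject to:
    y1 + 2y3 + y4 >= 1
    y2 + 2y3 + 3y4 >= 4
    y1, y2, y3, y4 >= 0

Solving the primal: x* = (0, 3).
  primal value c^T x* = 12.
Solving the dual: y* = (0, 0, 2, 0).
  dual value b^T y* = 12.
Strong duality: c^T x* = b^T y*. Confirmed.

12


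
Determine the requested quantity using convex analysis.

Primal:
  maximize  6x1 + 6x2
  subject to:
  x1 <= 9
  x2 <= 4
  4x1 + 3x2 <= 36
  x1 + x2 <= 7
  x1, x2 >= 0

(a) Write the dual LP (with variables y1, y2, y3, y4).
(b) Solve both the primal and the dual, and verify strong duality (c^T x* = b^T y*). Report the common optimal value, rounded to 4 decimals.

The standard primal-dual pair for 'max c^T x s.t. A x <= b, x >= 0' is:
  Dual:  min b^T y  s.t.  A^T y >= c,  y >= 0.

So the dual LP is:
  minimize  9y1 + 4y2 + 36y3 + 7y4
  subject to:
    y1 + 4y3 + y4 >= 6
    y2 + 3y3 + y4 >= 6
    y1, y2, y3, y4 >= 0

Solving the primal: x* = (7, 0).
  primal value c^T x* = 42.
Solving the dual: y* = (0, 0, 0, 6).
  dual value b^T y* = 42.
Strong duality: c^T x* = b^T y*. Confirmed.

42


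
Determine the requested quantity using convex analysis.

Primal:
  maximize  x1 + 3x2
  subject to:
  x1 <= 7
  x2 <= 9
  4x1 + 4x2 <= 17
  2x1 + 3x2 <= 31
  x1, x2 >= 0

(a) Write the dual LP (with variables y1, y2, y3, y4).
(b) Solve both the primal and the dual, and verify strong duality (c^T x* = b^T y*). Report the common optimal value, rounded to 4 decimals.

The standard primal-dual pair for 'max c^T x s.t. A x <= b, x >= 0' is:
  Dual:  min b^T y  s.t.  A^T y >= c,  y >= 0.

So the dual LP is:
  minimize  7y1 + 9y2 + 17y3 + 31y4
  subject to:
    y1 + 4y3 + 2y4 >= 1
    y2 + 4y3 + 3y4 >= 3
    y1, y2, y3, y4 >= 0

Solving the primal: x* = (0, 4.25).
  primal value c^T x* = 12.75.
Solving the dual: y* = (0, 0, 0.75, 0).
  dual value b^T y* = 12.75.
Strong duality: c^T x* = b^T y*. Confirmed.

12.75


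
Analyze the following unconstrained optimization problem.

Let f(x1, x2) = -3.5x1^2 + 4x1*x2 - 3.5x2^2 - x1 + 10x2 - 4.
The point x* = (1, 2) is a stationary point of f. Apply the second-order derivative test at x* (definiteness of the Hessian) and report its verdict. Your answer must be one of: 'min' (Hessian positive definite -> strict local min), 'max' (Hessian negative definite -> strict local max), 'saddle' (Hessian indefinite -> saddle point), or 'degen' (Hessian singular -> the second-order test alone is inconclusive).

Compute the Hessian H = grad^2 f:
  H = [[-7, 4], [4, -7]]
Verify stationarity: grad f(x*) = H x* + g = (0, 0).
Eigenvalues of H: -11, -3.
Both eigenvalues < 0, so H is negative definite -> x* is a strict local max.

max


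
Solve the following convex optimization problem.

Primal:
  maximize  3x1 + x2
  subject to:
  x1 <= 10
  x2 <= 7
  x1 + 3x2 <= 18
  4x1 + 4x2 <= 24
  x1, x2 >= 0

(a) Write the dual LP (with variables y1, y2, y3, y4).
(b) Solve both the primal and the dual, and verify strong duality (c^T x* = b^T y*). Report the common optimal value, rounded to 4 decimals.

The standard primal-dual pair for 'max c^T x s.t. A x <= b, x >= 0' is:
  Dual:  min b^T y  s.t.  A^T y >= c,  y >= 0.

So the dual LP is:
  minimize  10y1 + 7y2 + 18y3 + 24y4
  subject to:
    y1 + y3 + 4y4 >= 3
    y2 + 3y3 + 4y4 >= 1
    y1, y2, y3, y4 >= 0

Solving the primal: x* = (6, 0).
  primal value c^T x* = 18.
Solving the dual: y* = (0, 0, 0, 0.75).
  dual value b^T y* = 18.
Strong duality: c^T x* = b^T y*. Confirmed.

18


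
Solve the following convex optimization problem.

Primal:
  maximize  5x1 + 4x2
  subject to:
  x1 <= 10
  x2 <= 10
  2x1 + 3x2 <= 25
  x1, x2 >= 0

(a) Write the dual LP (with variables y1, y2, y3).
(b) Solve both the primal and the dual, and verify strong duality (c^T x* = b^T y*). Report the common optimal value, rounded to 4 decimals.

The standard primal-dual pair for 'max c^T x s.t. A x <= b, x >= 0' is:
  Dual:  min b^T y  s.t.  A^T y >= c,  y >= 0.

So the dual LP is:
  minimize  10y1 + 10y2 + 25y3
  subject to:
    y1 + 2y3 >= 5
    y2 + 3y3 >= 4
    y1, y2, y3 >= 0

Solving the primal: x* = (10, 1.6667).
  primal value c^T x* = 56.6667.
Solving the dual: y* = (2.3333, 0, 1.3333).
  dual value b^T y* = 56.6667.
Strong duality: c^T x* = b^T y*. Confirmed.

56.6667


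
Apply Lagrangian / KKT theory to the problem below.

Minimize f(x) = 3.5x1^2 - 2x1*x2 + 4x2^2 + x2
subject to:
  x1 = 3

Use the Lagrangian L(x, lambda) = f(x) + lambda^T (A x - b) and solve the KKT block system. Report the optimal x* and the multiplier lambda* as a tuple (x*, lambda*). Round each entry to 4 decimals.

Form the Lagrangian:
  L(x, lambda) = (1/2) x^T Q x + c^T x + lambda^T (A x - b)
Stationarity (grad_x L = 0): Q x + c + A^T lambda = 0.
Primal feasibility: A x = b.

This gives the KKT block system:
  [ Q   A^T ] [ x     ]   [-c ]
  [ A    0  ] [ lambda ] = [ b ]

Solving the linear system:
  x*      = (3, 0.625)
  lambda* = (-19.75)
  f(x*)   = 29.9375

x* = (3, 0.625), lambda* = (-19.75)


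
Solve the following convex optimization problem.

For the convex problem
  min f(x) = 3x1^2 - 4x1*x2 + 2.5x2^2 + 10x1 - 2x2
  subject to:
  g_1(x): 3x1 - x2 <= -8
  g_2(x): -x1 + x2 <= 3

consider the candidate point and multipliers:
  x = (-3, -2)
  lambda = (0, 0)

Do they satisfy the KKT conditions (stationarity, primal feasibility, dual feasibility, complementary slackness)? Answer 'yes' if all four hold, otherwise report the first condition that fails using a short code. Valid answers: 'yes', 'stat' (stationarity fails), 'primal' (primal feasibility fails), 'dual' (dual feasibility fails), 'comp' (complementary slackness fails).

Gradient of f: grad f(x) = Q x + c = (0, 0)
Constraint values g_i(x) = a_i^T x - b_i:
  g_1((-3, -2)) = 1
  g_2((-3, -2)) = -2
Stationarity residual: grad f(x) + sum_i lambda_i a_i = (0, 0)
  -> stationarity OK
Primal feasibility (all g_i <= 0): FAILS
Dual feasibility (all lambda_i >= 0): OK
Complementary slackness (lambda_i * g_i(x) = 0 for all i): OK

Verdict: the first failing condition is primal_feasibility -> primal.

primal


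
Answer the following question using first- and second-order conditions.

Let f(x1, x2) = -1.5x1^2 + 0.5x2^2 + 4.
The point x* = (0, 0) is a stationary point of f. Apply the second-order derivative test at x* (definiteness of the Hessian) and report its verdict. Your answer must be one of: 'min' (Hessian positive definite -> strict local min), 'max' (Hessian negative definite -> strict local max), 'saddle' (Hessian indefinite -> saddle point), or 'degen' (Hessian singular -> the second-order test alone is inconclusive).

Compute the Hessian H = grad^2 f:
  H = [[-3, 0], [0, 1]]
Verify stationarity: grad f(x*) = H x* + g = (0, 0).
Eigenvalues of H: -3, 1.
Eigenvalues have mixed signs, so H is indefinite -> x* is a saddle point.

saddle


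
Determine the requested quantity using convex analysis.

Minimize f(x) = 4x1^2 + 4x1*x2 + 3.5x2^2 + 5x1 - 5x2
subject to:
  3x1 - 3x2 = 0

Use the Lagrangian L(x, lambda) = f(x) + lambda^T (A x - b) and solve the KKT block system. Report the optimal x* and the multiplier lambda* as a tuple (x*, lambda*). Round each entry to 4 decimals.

Form the Lagrangian:
  L(x, lambda) = (1/2) x^T Q x + c^T x + lambda^T (A x - b)
Stationarity (grad_x L = 0): Q x + c + A^T lambda = 0.
Primal feasibility: A x = b.

This gives the KKT block system:
  [ Q   A^T ] [ x     ]   [-c ]
  [ A    0  ] [ lambda ] = [ b ]

Solving the linear system:
  x*      = (0, 0)
  lambda* = (-1.6667)
  f(x*)   = 0

x* = (0, 0), lambda* = (-1.6667)


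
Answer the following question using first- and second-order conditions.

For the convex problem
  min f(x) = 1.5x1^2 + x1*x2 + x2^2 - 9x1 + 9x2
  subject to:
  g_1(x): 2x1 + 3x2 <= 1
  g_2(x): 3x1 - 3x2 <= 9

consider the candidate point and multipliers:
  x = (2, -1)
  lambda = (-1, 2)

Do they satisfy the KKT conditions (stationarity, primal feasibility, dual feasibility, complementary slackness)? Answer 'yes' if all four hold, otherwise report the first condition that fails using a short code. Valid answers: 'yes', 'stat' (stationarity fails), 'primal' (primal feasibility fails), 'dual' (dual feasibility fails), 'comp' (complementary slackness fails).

Gradient of f: grad f(x) = Q x + c = (-4, 9)
Constraint values g_i(x) = a_i^T x - b_i:
  g_1((2, -1)) = 0
  g_2((2, -1)) = 0
Stationarity residual: grad f(x) + sum_i lambda_i a_i = (0, 0)
  -> stationarity OK
Primal feasibility (all g_i <= 0): OK
Dual feasibility (all lambda_i >= 0): FAILS
Complementary slackness (lambda_i * g_i(x) = 0 for all i): OK

Verdict: the first failing condition is dual_feasibility -> dual.

dual


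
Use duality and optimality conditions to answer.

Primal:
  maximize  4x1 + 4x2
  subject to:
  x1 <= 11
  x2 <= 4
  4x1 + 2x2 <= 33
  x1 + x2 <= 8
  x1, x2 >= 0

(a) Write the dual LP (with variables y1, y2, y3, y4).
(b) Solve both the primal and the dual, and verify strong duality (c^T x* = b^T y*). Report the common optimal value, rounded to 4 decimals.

The standard primal-dual pair for 'max c^T x s.t. A x <= b, x >= 0' is:
  Dual:  min b^T y  s.t.  A^T y >= c,  y >= 0.

So the dual LP is:
  minimize  11y1 + 4y2 + 33y3 + 8y4
  subject to:
    y1 + 4y3 + y4 >= 4
    y2 + 2y3 + y4 >= 4
    y1, y2, y3, y4 >= 0

Solving the primal: x* = (8, 0).
  primal value c^T x* = 32.
Solving the dual: y* = (0, 0, 0, 4).
  dual value b^T y* = 32.
Strong duality: c^T x* = b^T y*. Confirmed.

32


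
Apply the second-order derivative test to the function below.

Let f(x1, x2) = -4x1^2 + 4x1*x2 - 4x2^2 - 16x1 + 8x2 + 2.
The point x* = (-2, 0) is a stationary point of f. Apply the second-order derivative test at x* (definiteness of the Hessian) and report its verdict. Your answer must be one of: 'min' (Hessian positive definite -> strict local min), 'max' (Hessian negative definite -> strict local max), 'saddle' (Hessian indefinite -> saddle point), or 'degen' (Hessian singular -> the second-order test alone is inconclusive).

Compute the Hessian H = grad^2 f:
  H = [[-8, 4], [4, -8]]
Verify stationarity: grad f(x*) = H x* + g = (0, 0).
Eigenvalues of H: -12, -4.
Both eigenvalues < 0, so H is negative definite -> x* is a strict local max.

max


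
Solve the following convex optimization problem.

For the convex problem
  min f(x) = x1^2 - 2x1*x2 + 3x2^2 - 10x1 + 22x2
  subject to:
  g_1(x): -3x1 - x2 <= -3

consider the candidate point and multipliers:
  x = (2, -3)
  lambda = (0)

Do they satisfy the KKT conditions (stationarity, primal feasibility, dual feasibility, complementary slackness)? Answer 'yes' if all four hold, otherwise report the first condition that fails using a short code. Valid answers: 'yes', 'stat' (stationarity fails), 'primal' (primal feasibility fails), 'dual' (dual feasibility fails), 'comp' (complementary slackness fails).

Gradient of f: grad f(x) = Q x + c = (0, 0)
Constraint values g_i(x) = a_i^T x - b_i:
  g_1((2, -3)) = 0
Stationarity residual: grad f(x) + sum_i lambda_i a_i = (0, 0)
  -> stationarity OK
Primal feasibility (all g_i <= 0): OK
Dual feasibility (all lambda_i >= 0): OK
Complementary slackness (lambda_i * g_i(x) = 0 for all i): OK

Verdict: yes, KKT holds.

yes


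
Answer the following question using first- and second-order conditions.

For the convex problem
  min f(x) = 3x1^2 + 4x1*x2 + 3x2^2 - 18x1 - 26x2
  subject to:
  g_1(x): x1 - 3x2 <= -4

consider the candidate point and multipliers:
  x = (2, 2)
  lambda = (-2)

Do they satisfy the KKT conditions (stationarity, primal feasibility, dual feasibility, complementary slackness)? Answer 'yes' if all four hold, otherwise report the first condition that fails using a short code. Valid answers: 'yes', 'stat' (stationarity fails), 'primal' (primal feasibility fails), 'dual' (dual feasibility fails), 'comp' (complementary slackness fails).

Gradient of f: grad f(x) = Q x + c = (2, -6)
Constraint values g_i(x) = a_i^T x - b_i:
  g_1((2, 2)) = 0
Stationarity residual: grad f(x) + sum_i lambda_i a_i = (0, 0)
  -> stationarity OK
Primal feasibility (all g_i <= 0): OK
Dual feasibility (all lambda_i >= 0): FAILS
Complementary slackness (lambda_i * g_i(x) = 0 for all i): OK

Verdict: the first failing condition is dual_feasibility -> dual.

dual


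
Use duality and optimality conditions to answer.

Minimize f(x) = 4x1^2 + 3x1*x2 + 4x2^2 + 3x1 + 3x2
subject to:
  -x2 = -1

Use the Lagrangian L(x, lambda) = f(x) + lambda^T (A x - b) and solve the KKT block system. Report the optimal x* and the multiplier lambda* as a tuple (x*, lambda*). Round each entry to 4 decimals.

Form the Lagrangian:
  L(x, lambda) = (1/2) x^T Q x + c^T x + lambda^T (A x - b)
Stationarity (grad_x L = 0): Q x + c + A^T lambda = 0.
Primal feasibility: A x = b.

This gives the KKT block system:
  [ Q   A^T ] [ x     ]   [-c ]
  [ A    0  ] [ lambda ] = [ b ]

Solving the linear system:
  x*      = (-0.75, 1)
  lambda* = (8.75)
  f(x*)   = 4.75

x* = (-0.75, 1), lambda* = (8.75)


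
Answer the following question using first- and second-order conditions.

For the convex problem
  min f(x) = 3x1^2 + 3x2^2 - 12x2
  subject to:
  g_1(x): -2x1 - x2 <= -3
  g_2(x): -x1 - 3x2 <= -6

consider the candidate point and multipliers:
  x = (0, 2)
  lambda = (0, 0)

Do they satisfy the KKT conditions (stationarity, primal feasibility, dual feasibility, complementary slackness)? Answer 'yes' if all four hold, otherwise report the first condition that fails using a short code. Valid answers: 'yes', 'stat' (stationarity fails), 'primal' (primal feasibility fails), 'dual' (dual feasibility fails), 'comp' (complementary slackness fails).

Gradient of f: grad f(x) = Q x + c = (0, 0)
Constraint values g_i(x) = a_i^T x - b_i:
  g_1((0, 2)) = 1
  g_2((0, 2)) = 0
Stationarity residual: grad f(x) + sum_i lambda_i a_i = (0, 0)
  -> stationarity OK
Primal feasibility (all g_i <= 0): FAILS
Dual feasibility (all lambda_i >= 0): OK
Complementary slackness (lambda_i * g_i(x) = 0 for all i): OK

Verdict: the first failing condition is primal_feasibility -> primal.

primal


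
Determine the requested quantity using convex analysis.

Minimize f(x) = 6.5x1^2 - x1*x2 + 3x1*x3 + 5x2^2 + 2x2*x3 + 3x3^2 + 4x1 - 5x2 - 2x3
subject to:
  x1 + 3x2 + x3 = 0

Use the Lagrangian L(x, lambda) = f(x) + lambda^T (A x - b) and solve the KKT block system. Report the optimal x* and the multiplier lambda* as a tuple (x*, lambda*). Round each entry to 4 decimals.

Form the Lagrangian:
  L(x, lambda) = (1/2) x^T Q x + c^T x + lambda^T (A x - b)
Stationarity (grad_x L = 0): Q x + c + A^T lambda = 0.
Primal feasibility: A x = b.

This gives the KKT block system:
  [ Q   A^T ] [ x     ]   [-c ]
  [ A    0  ] [ lambda ] = [ b ]

Solving the linear system:
  x*      = (-0.4781, 0.0359, 0.3703)
  lambda* = (1.1406)
  f(x*)   = -1.4164

x* = (-0.4781, 0.0359, 0.3703), lambda* = (1.1406)


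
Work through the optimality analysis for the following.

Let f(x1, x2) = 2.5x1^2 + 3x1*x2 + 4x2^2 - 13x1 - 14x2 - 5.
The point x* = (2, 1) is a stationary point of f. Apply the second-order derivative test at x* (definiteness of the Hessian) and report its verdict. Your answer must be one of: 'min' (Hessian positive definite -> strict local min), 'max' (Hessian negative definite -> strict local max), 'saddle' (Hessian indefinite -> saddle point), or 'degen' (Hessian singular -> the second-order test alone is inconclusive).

Compute the Hessian H = grad^2 f:
  H = [[5, 3], [3, 8]]
Verify stationarity: grad f(x*) = H x* + g = (0, 0).
Eigenvalues of H: 3.1459, 9.8541.
Both eigenvalues > 0, so H is positive definite -> x* is a strict local min.

min


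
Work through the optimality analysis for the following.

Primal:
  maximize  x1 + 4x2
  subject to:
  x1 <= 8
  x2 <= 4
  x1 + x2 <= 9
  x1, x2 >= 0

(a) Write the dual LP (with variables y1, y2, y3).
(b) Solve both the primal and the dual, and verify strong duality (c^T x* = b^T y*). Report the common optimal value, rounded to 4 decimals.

The standard primal-dual pair for 'max c^T x s.t. A x <= b, x >= 0' is:
  Dual:  min b^T y  s.t.  A^T y >= c,  y >= 0.

So the dual LP is:
  minimize  8y1 + 4y2 + 9y3
  subject to:
    y1 + y3 >= 1
    y2 + y3 >= 4
    y1, y2, y3 >= 0

Solving the primal: x* = (5, 4).
  primal value c^T x* = 21.
Solving the dual: y* = (0, 3, 1).
  dual value b^T y* = 21.
Strong duality: c^T x* = b^T y*. Confirmed.

21


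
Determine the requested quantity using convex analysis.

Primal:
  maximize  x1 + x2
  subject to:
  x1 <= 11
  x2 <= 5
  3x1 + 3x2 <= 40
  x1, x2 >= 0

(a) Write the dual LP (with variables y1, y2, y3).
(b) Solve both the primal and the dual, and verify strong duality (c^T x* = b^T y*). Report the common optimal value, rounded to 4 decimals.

The standard primal-dual pair for 'max c^T x s.t. A x <= b, x >= 0' is:
  Dual:  min b^T y  s.t.  A^T y >= c,  y >= 0.

So the dual LP is:
  minimize  11y1 + 5y2 + 40y3
  subject to:
    y1 + 3y3 >= 1
    y2 + 3y3 >= 1
    y1, y2, y3 >= 0

Solving the primal: x* = (8.3333, 5).
  primal value c^T x* = 13.3333.
Solving the dual: y* = (0, 0, 0.3333).
  dual value b^T y* = 13.3333.
Strong duality: c^T x* = b^T y*. Confirmed.

13.3333
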